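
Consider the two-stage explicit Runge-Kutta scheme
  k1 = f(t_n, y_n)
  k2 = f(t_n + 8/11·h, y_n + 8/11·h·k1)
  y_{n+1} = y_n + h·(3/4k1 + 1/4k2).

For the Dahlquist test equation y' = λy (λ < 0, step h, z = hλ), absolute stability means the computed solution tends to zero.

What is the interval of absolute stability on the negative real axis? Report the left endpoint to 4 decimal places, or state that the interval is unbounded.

(-5.5000, 0).

With y'=λy (z=hλ):
  k1=λy_n ⇒ h·k1=z·y_n;  k2=λ(1+8/11z)y_n ⇒ h·k2=z(1+8/11z)y_n
  y_{n+1}/y_n = 1 + 3/4z + 1/4z(1+8/11z) = 1 + z + 2/11z²
  ⇒ R(z) = 1 + z + 2/11z².

Boundary: |R(x)|=1, x<0.
x=-0.67: |R|=0.4116
R=1: x+2/11x²=0 ⇒ x=−11/2=-5.5000; min R=1−1/(4·2/11)=-0.3750>−1
Confirm numerically:
  x=-5.006: |R|=0.55037 <1
  x=-4.504: |R|=0.18437 <1
  x=-3.512: |R|=0.26943 <1
  x=-6.025: |R|=1.57511 >1
  x=-5.772: |R|=1.28545 >1
  x=-5.659: |R|=1.16360 >1
Stable set (-5.5000, 0).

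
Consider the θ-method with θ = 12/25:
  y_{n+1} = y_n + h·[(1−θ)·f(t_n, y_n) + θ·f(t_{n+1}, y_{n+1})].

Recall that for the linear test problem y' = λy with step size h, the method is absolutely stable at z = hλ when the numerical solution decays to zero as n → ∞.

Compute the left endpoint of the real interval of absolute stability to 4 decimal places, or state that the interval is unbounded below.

left endpoint -50.0000.

With y'=λy (z=hλ):
  y_{n+1} = y_n + z·[13/25·y_n + 12/25·y_{n+1}] ⇒ (1 − 12/25z)y_{n+1} = (1 + 13/25z)y_n
  R(z) = (1 + 13/25z)/(1 − 12/25z).

Solve |R(x)|<1 on ℝ⁻.
x=-1.04: |R|=0.3063
R=−1: 1+13/25x = −1+12/25x ⇒ -1/25x=2 ⇒ x=2/(-1/25)=-50.0000
Confirm numerically:
  x=-49.376: |R|=0.99899 <1
  x=-36.563: |R|=0.97103 <1
  x=-26.148: |R|=0.92959 <1
  x=-50.173: |R|=1.00028 >1
  x=-50.052: |R|=1.00008 >1
Interval (-50.0000, 0).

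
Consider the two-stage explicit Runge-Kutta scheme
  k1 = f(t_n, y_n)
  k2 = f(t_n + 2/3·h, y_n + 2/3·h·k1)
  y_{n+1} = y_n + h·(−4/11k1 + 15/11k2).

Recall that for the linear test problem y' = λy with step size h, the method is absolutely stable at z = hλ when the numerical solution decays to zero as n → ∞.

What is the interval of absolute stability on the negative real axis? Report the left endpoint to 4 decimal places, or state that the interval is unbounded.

On y'=λy, z=hλ:
  k1=λy_n ⇒ h·k1=z·y_n;  k2=λ(1+2/3z)y_n ⇒ h·k2=z(1+2/3z)y_n
  y_{n+1}/y_n = 1 − 4/11z + 15/11z(1+2/3z) = 1 + z + 10/11z²
  R(z) = 1 + z + 10/11z².

Boundary: |R(x)|=1, x<0.
x=-1.6: |R|=1.7273
R=1: x+10/11x²=0 ⇒ x=−11/10=-1.1000; min R=1−1/(4·10/11)=0.7250>−1
Confirm numerically:
  x=-0.808: |R|=0.78551 <1
  x=-0.782: |R|=0.77393 <1
  x=-0.507: |R|=0.72668 <1
  x=-0.445: |R|=0.73502 <1
  x=-1.607: |R|=1.74068 >1
  x=-1.258: |R|=1.18069 >1
  x=-1.234: |R|=1.15032 >1
So |R|<1 on (-1.1000, 0).

z∈(-1.1000,0).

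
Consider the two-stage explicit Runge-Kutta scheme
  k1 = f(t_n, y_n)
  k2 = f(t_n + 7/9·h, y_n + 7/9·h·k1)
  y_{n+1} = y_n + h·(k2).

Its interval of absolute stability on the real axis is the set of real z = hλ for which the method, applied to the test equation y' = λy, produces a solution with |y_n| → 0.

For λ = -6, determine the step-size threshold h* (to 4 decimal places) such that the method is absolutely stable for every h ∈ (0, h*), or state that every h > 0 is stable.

Test eqn y'=λy, z=hλ:
  k1=λy_n ⇒ h·k1=z·y_n;  k2=λ(1+7/9z)y_n ⇒ h·k2=z(1+7/9z)y_n
  y_{n+1}/y_n = 1 + z(1+7/9z) = 1 + z + 7/9z²
  ⇒ R(z) = 1 + z + 7/9z².

Solve |R(x)|<1 on ℝ⁻.
x=-0.79: |R|=0.6954
R=1: x+7/9x²=0 ⇒ x=−9/7=-1.2857; min R=1−1/(4·7/9)=0.6786>−1
Confirm numerically:
  x=-1.163: |R|=0.88900 <1
  x=-0.859: |R|=0.71491 <1
  x=-0.644: |R|=0.67857 <1
  x=-0.571: |R|=0.68259 <1
  x=-1.740: |R|=1.61480 >1
  x=-1.562: |R|=1.33566 >1
Stable set (-1.2857, 0).

(-1.2857,0); λ=-6 ⇒ h* = (9/7)/6 = 0.2143.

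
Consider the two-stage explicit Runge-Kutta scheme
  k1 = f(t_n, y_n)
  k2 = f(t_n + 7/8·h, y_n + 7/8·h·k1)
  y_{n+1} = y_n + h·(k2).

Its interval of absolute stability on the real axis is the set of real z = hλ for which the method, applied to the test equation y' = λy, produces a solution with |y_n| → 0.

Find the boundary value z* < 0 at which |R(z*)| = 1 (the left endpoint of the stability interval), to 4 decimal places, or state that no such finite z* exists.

On y'=λy, z=hλ:
  k1=λy_n ⇒ h·k1=z·y_n;  k2=λ(1+7/8z)y_n ⇒ h·k2=z(1+7/8z)y_n
  y_{n+1}/y_n = 1 + z(1+7/8z) = 1 + z + 7/8z²
  ⇒ R(z) = 1 + z + 7/8z².

Need |R(x)|<1, x<0.
x=-1.69: |R|=1.8091
R=1: x+7/8x²=0 ⇒ x=−8/7=-1.1429; min R=1−1/(4·7/8)=0.7143>−1
Confirm numerically:
  x=-0.963: |R|=0.84845 <1
  x=-0.882: |R|=0.79868 <1
  x=-0.590: |R|=0.71459 <1
  x=-1.488: |R|=1.44938 >1
  x=-1.302: |R|=1.18130 >1
So |R|<1 on (-1.1429, 0).

left endpoint -1.1429.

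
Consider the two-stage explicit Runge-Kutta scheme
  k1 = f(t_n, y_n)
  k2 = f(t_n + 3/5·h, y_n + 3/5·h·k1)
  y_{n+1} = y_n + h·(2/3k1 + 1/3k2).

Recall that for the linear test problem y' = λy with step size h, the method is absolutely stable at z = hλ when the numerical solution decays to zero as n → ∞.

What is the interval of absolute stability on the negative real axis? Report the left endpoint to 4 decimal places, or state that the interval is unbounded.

On y'=λy, z=hλ:
  k1=λy_n ⇒ h·k1=z·y_n;  k2=λ(1+3/5z)y_n ⇒ h·k2=z(1+3/5z)y_n
  y_{n+1}/y_n = 1 + 2/3z + 1/3z(1+3/5z) = 1 + z + 1/5z²
  so R(z) = 1 + z + 1/5z².

Find x<0 with |R(x)|<1.
x=-0.88: |R|=0.2749
R=1: x+1/5x²=0 ⇒ x=−5=-5.0000; min R=1−1/(4·1/5)=-0.2500>−1
Confirm numerically:
  x=-4.833: |R|=0.83858 <1
  x=-4.559: |R|=0.59790 <1
  x=-2.024: |R|=0.20468 <1
  x=-5.499: |R|=1.54880 >1
  x=-5.038: |R|=1.03829 >1
Stable set (-5.0000, 0).

z∈(-5.0000,0).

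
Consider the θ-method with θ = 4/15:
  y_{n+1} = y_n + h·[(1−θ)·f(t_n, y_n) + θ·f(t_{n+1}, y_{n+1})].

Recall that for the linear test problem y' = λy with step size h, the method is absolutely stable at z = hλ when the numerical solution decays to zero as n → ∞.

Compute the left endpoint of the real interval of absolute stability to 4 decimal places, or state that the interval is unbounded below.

On y'=λy, z=hλ:
  y_{n+1} = y_n + z·[11/15·y_n + 4/15·y_{n+1}] ⇒ (1 − 4/15z)y_{n+1} = (1 + 11/15z)y_n
  ⇒ R(z) = (1 + 11/15z)/(1 − 4/15z).

Need |R(x)|<1, x<0.
x=-0.79: |R|=0.3475
R=−1: 1+11/15x = −1+4/15x ⇒ -7/15x=2 ⇒ x=2/(-7/15)=-4.2857
Confirm numerically:
  x=-3.535: |R|=0.81966 <1
  x=-3.417: |R|=0.78788 <1
  x=-2.384: |R|=0.45745 <1
  x=-1.938: |R|=0.27769 <1
  x=-4.725: |R|=1.09071 >1
  x=-4.357: |R|=1.01539 >1
Interval (-4.2857, 0).

left endpoint -4.2857.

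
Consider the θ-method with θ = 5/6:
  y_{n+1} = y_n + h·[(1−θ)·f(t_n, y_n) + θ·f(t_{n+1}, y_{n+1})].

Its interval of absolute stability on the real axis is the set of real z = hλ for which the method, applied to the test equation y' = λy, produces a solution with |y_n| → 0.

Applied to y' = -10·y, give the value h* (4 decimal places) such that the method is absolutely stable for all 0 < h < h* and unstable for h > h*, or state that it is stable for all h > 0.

Set f=λy, z=hλ:
  y_{n+1} = y_n + z·[1/6·y_n + 5/6·y_{n+1}] ⇒ (1 − 5/6z)y_{n+1} = (1 + 1/6z)y_n
  R(z) = (1 + 1/6z)/(1 − 5/6z).

Need |R(x)|<1, x<0.
x=-1.36: |R|=0.3625
x=-2: |R|=0.2500
x=-10: |R|=0.0714
x=-100: |R|=0.1858
θ=5/6≥1/2 ⇒ |1+1/6x|<|1−5/6x| ∀x<0 ⇒ stable on all of ℝ⁻.

unbounded; (−∞, 0). Any h>0 works for λ=-10.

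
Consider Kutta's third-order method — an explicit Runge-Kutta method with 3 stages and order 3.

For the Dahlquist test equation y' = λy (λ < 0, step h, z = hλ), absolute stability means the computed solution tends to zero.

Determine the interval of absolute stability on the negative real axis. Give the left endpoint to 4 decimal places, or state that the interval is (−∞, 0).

z∈(-2.5127,0).

Test eqn y'=λy, z=hλ:
  order 3, 3-stage ⇒ R(z)=1+z+z^2/2+z^3/6
  (e.g. R(-0.54)=0.57956, |R|=0.57956)

Solve |R(x)|<1 on ℝ⁻.
x=-0.54: |R|=0.5796
|R(-2.69)|=1.3161 |R(-1.78)|=0.1358 |R(-1.49)|=0.0687
Bisect:
  x_lo=-3.0118 |R|=2.0295  x_hi=-0.3467 |R|=0.7065
  mid=-1.67922 |R|=0.05850 →hi
  mid=-2.34548 |R|=0.74537 →hi
  mid=-2.67862 |R|=1.29430 →lo
  mid=-2.51205 |R|=0.99886 →hi
  mid=-2.59533 |R|=1.14104 →lo
  mid=-2.55369 |R|=1.06860 →lo
  mid=-2.53287 |R|=1.03340 →lo
  ...
  [-2.51286,-2.51270] ⇒ x*=-2.5127
Stable set (-2.5127, 0).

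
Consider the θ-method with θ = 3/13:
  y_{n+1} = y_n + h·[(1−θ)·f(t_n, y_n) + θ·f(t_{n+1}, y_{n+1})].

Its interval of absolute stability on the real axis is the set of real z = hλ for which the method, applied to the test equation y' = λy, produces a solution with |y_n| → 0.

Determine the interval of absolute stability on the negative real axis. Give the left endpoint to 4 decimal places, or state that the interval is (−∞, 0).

Set f=λy, z=hλ:
  y_{n+1} = y_n + z·[10/13·y_n + 3/13·y_{n+1}] ⇒ (1 − 3/13z)y_{n+1} = (1 + 10/13z)y_n
  R(z) = (1 + 10/13z)/(1 − 3/13z).

Find x<0 with |R(x)|<1.
x=-1.51: |R|=0.1198
R=−1: 1+10/13x = −1+3/13x ⇒ -7/13x=2 ⇒ x=2/(-7/13)=-3.7143
Confirm numerically:
  x=-3.176: |R|=0.83274 <1
  x=-2.965: |R|=0.76045 <1
  x=-2.897: |R|=0.73625 <1
  x=-2.194: |R|=0.45654 <1
  x=-4.194: |R|=1.13126 >1
  x=-3.901: |R|=1.05291 >1
So |R|<1 on (-3.7143, 0).

(-3.7143, 0).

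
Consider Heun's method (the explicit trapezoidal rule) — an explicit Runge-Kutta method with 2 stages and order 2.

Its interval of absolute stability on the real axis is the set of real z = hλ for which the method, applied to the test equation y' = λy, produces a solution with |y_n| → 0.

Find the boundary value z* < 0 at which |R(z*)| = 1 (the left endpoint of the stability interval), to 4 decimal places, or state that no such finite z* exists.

left endpoint -2.0000.

Test eqn y'=λy, z=hλ:
  order 2, 2-stage ⇒ R(z)=1+z+z^2/2
  (e.g. R(-0.57)=0.59245, |R|=0.59245)

Boundary: |R(x)|=1, x<0.
x=-0.57: |R|=0.5924
|R(-1.81)|=0.8281 |R(-1.78)|=0.8042 |R(-1.14)|=0.5098
Bisect:
  x_lo=-2.4110 |R|=1.4954  x_hi=-0.2437 |R|=0.7860
  mid=-1.32732 |R|=0.55357 →hi
  mid=-1.86914 |R|=0.87770 →hi
  mid=-2.14005 |R|=1.14986 →lo
  mid=-2.00460 |R|=1.00461 →lo
  mid=-1.93687 |R|=0.93886 →hi
  mid=-1.97073 |R|=0.97116 →hi
  mid=-1.98766 |R|=0.98774 →hi
  ...
  [-2.00010,-1.99997] ⇒ x*=-2.0000
Stable set (-2.0000, 0).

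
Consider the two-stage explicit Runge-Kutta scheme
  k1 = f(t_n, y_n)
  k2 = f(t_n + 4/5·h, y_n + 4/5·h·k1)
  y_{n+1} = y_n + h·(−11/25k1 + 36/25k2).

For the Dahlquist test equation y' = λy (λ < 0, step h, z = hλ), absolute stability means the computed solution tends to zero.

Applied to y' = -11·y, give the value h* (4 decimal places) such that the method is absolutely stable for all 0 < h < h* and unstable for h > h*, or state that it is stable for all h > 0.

With y'=λy (z=hλ):
  k1=λy_n ⇒ h·k1=z·y_n;  k2=λ(1+4/5z)y_n ⇒ h·k2=z(1+4/5z)y_n
  y_{n+1}/y_n = 1 − 11/25z + 36/25z(1+4/5z) = 1 + z + 144/125z²
  Hence R(z) = 1 + z + 144/125z².

Boundary: |R(x)|=1, x<0.
x=-0.77: |R|=0.9130
R=1: x+144/125x²=0 ⇒ x=−125/144=-0.8681; min R=1−1/(4·144/125)=0.7830>−1
Confirm numerically:
  x=-0.799: |R|=0.93644 <1
  x=-0.634: |R|=0.82905 <1
  x=-0.594: |R|=0.81247 <1
  x=-0.512: |R|=0.78999 <1
  x=-1.158: |R|=1.38679 >1
  x=-0.888: |R|=1.02040 >1
Interval (-0.8681, 0).

(-0.8681,0); λ=-11 ⇒ h* = (125/144)/11 = 0.0789.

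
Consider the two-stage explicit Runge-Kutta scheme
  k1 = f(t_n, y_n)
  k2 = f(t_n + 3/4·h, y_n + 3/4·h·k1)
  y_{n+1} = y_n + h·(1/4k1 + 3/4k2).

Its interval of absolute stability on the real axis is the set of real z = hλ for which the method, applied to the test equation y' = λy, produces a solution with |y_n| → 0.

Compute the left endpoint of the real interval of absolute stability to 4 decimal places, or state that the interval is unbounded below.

On y'=λy, z=hλ:
  k1=λy_n ⇒ h·k1=z·y_n;  k2=λ(1+3/4z)y_n ⇒ h·k2=z(1+3/4z)y_n
  y_{n+1}/y_n = 1 + 1/4z + 3/4z(1+3/4z) = 1 + z + 9/16z²
  so R(z) = 1 + z + 9/16z².

Boundary: |R(x)|=1, x<0.
x=-0.95: |R|=0.5577
R=1: x+9/16x²=0 ⇒ x=−16/9=-1.7778; min R=1−1/(4·9/16)=0.5556>−1
Confirm numerically:
  x=-1.540: |R|=0.79402 <1
  x=-1.525: |R|=0.78316 <1
  x=-1.429: |R|=0.71965 <1
  x=-1.168: |R|=0.59938 <1
  x=-2.089: |R|=1.36571 >1
  x=-2.044: |R|=1.30609 >1
  x=-1.853: |R|=1.07841 >1
Stable set (-1.7778, 0).

left endpoint -1.7778.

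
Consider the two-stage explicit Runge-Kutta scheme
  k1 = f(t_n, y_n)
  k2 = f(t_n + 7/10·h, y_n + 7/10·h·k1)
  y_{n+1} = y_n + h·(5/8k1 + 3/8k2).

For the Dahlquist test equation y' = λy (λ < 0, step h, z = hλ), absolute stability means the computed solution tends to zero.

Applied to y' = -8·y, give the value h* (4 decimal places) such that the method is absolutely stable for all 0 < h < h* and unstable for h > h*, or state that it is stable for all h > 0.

Test eqn y'=λy, z=hλ:
  k1=λy_n ⇒ h·k1=z·y_n;  k2=λ(1+7/10z)y_n ⇒ h·k2=z(1+7/10z)y_n
  y_{n+1}/y_n = 1 + 5/8z + 3/8z(1+7/10z) = 1 + z + 21/80z²
  ⇒ R(z) = 1 + z + 21/80z².

Find x<0 with |R(x)|<1.
x=-1.03: |R|=0.2485
R=1: x+21/80x²=0 ⇒ x=−80/21=-3.8095; min R=1−1/(4·21/80)=0.0476>−1
Confirm numerically:
  x=-3.648: |R|=0.84532 <1
  x=-2.558: |R|=0.15963 <1
  x=-2.268: |R|=0.08225 <1
  x=-2.082: |R|=0.05587 <1
  x=-4.261: |R|=1.50498 >1
  x=-4.099: |R|=1.31147 >1
Stable set (-3.8095, 0).

(-3.8095,0); λ=-8 ⇒ h* = (80/21)/8 = 0.4762.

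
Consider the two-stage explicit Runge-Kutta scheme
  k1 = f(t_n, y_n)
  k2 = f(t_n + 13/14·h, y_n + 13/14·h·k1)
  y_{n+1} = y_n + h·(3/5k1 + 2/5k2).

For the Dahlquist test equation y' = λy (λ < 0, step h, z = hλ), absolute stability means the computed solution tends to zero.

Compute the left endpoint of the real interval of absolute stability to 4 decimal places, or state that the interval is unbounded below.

Set f=λy, z=hλ:
  k1=λy_n ⇒ h·k1=z·y_n;  k2=λ(1+13/14z)y_n ⇒ h·k2=z(1+13/14z)y_n
  y_{n+1}/y_n = 1 + 3/5z + 2/5z(1+13/14z) = 1 + z + 13/35z²
  Hence R(z) = 1 + z + 13/35z².

Boundary: |R(x)|=1, x<0.
x=-1.39: |R|=0.3276
R=1: x+13/35x²=0 ⇒ x=−35/13=-2.6923; min R=1−1/(4·13/35)=0.3269>−1
Confirm numerically:
  x=-2.591: |R|=0.90250 <1
  x=-2.544: |R|=0.85986 <1
  x=-2.499: |R|=0.82057 <1
  x=-3.250: |R|=1.67321 >1
  x=-3.134: |R|=1.51416 >1
Stable set (-2.6923, 0).

left endpoint -2.6923.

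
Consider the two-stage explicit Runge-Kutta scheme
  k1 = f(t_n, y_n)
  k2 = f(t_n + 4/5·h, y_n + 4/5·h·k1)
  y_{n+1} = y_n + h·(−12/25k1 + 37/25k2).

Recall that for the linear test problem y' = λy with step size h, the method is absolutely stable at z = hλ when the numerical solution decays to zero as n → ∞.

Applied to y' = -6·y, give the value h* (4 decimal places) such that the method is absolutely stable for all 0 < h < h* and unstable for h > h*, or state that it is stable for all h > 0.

With y'=λy (z=hλ):
  k1=λy_n ⇒ h·k1=z·y_n;  k2=λ(1+4/5z)y_n ⇒ h·k2=z(1+4/5z)y_n
  y_{n+1}/y_n = 1 − 12/25z + 37/25z(1+4/5z) = 1 + z + 148/125z²
  so R(z) = 1 + z + 148/125z².

Solve |R(x)|<1 on ℝ⁻.
x=-1.06: |R|=1.2703
R=1: x+148/125x²=0 ⇒ x=−125/148=-0.8446; min R=1−1/(4·148/125)=0.7889>−1
Confirm numerically:
  x=-0.726: |R|=0.89806 <1
  x=-0.596: |R|=0.82458 <1
  x=-0.528: |R|=0.80208 <1
  x=-0.457: |R|=0.79028 <1
  x=-1.251: |R|=1.60196 >1
  x=-1.191: |R|=1.48848 >1
Stable set (-0.8446, 0).

(-0.8446,0); λ=-6 ⇒ h* = (125/148)/6 = 0.1408.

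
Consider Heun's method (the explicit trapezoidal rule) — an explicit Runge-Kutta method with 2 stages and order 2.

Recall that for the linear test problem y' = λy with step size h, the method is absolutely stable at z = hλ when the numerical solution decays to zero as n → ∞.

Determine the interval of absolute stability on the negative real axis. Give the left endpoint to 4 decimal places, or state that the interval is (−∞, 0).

z∈(-2.0000,0).

With y'=λy (z=hλ):
  order 2, 2-stage ⇒ R(z)=1+z+z^2/2
  (e.g. R(-1.61)=0.68605, |R|=0.68605)

Need |R(x)|<1, x<0.
x=-1.61: |R|=0.6861
|R(-1.88)|=0.8872 |R(-1.02)|=0.5002
Bisect:
  x_lo=-2.5446 |R|=1.6929  x_hi=-0.1433 |R|=0.8670
  mid=-1.34395 |R|=0.55915 →hi
  mid=-1.94428 |R|=0.94583 →hi
  mid=-2.24444 |R|=1.27432 →lo
  mid=-2.09436 |R|=1.09881 →lo
  mid=-2.01932 |R|=1.01950 →lo
  mid=-1.98180 |R|=0.98196 →hi
  mid=-2.00056 |R|=1.00056 →lo
  mid=-1.99118 |R|=0.99122 →hi
  ...
  [-2.00012,-1.99997] ⇒ x*=-2.0000
Stable set (-2.0000, 0).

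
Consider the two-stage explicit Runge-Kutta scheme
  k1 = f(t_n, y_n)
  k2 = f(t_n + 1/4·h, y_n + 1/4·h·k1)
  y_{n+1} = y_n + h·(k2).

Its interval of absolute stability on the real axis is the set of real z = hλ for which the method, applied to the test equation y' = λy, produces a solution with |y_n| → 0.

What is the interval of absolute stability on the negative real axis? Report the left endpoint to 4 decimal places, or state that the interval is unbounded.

Set f=λy, z=hλ:
  k1=λy_n ⇒ h·k1=z·y_n;  k2=λ(1+1/4z)y_n ⇒ h·k2=z(1+1/4z)y_n
  y_{n+1}/y_n = 1 + z(1+1/4z) = 1 + z + 1/4z²
  Hence R(z) = 1 + z + 1/4z².

Solve |R(x)|<1 on ℝ⁻.
x=-1.44: |R|=0.0784
R=1: x+1/4x²=0 ⇒ x=−4=-4.0000; min R=1−1/(4·1/4)=0.0000>−1
Confirm numerically:
  x=-3.772: |R|=0.78500 <1
  x=-3.184: |R|=0.35046 <1
  x=-2.351: |R|=0.03080 <1
  x=-1.713: |R|=0.02059 <1
  x=-4.588: |R|=1.67444 >1
  x=-4.266: |R|=1.28369 >1
Stable set (-4.0000, 0).

z∈(-4.0000,0).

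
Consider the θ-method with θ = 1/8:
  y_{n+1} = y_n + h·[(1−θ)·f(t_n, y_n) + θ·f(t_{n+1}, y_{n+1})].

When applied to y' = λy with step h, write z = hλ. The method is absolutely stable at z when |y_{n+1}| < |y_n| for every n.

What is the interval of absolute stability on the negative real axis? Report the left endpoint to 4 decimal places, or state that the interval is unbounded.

z∈(-2.6667,0).

Set f=λy, z=hλ:
  y_{n+1} = y_n + z·[7/8·y_n + 1/8·y_{n+1}] ⇒ (1 − 1/8z)y_{n+1} = (1 + 7/8z)y_n
  so R(z) = (1 + 7/8z)/(1 − 1/8z).

Boundary: |R(x)|=1, x<0.
x=-0.76: |R|=0.3059
R=−1: 1+7/8x = −1+1/8x ⇒ -3/4x=2 ⇒ x=2/(-3/4)=-2.6667
Confirm numerically:
  x=-2.387: |R|=0.83845 <1
  x=-2.213: |R|=0.73348 <1
  x=-2.064: |R|=0.64070 <1
  x=-1.374: |R|=0.17261 <1
  x=-2.984: |R|=1.17334 >1
  x=-2.982: |R|=1.17228 >1
  x=-2.834: |R|=1.09267 >1
Stable set (-2.6667, 0).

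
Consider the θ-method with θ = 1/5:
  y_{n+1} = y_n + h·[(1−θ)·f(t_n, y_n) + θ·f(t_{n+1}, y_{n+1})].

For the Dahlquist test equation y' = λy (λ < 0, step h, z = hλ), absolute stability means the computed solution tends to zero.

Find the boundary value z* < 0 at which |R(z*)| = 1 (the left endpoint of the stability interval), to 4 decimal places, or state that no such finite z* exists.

z* = -3.3333.

Test eqn y'=λy, z=hλ:
  y_{n+1} = y_n + z·[4/5·y_n + 1/5·y_{n+1}] ⇒ (1 − 1/5z)y_{n+1} = (1 + 4/5z)y_n
  ⇒ R(z) = (1 + 4/5z)/(1 − 1/5z).

Need |R(x)|<1, x<0.
x=-0.64: |R|=0.4326
R=−1: 1+4/5x = −1+1/5x ⇒ -3/5x=2 ⇒ x=2/(-3/5)=-3.3333
Confirm numerically:
  x=-3.152: |R|=0.93327 <1
  x=-2.862: |R|=0.82015 <1
  x=-1.633: |R|=0.23097 <1
  x=-3.913: |R|=1.19511 >1
  x=-3.751: |R|=1.14318 >1
So |R|<1 on (-3.3333, 0).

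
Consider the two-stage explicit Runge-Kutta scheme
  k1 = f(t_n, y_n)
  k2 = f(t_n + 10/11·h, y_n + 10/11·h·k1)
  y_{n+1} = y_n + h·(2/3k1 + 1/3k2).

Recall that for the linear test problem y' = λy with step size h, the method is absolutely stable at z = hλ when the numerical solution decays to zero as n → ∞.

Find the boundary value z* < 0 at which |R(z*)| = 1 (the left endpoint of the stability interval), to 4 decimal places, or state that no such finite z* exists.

left endpoint -3.3000.

With y'=λy (z=hλ):
  k1=λy_n ⇒ h·k1=z·y_n;  k2=λ(1+10/11z)y_n ⇒ h·k2=z(1+10/11z)y_n
  y_{n+1}/y_n = 1 + 2/3z + 1/3z(1+10/11z) = 1 + z + 10/33z²
  so R(z) = 1 + z + 10/33z².

Need |R(x)|<1, x<0.
x=-0.56: |R|=0.5350
R=1: x+10/33x²=0 ⇒ x=−33/10=-3.3000; min R=1−1/(4·10/33)=0.1750>−1
Confirm numerically:
  x=-2.642: |R|=0.47320 <1
  x=-1.879: |R|=0.19089 <1
  x=-1.494: |R|=0.18237 <1
  x=-3.848: |R|=1.63900 >1
  x=-3.699: |R|=1.44724 >1
  x=-3.558: |R|=1.27817 >1
Interval (-3.3000, 0).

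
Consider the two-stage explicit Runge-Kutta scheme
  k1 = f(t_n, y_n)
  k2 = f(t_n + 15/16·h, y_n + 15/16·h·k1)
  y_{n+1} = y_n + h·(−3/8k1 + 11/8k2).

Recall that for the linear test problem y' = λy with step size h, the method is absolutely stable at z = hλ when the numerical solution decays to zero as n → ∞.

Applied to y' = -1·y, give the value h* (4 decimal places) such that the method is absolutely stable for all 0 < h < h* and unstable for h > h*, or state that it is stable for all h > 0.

With y'=λy (z=hλ):
  k1=λy_n ⇒ h·k1=z·y_n;  k2=λ(1+15/16z)y_n ⇒ h·k2=z(1+15/16z)y_n
  y_{n+1}/y_n = 1 − 3/8z + 11/8z(1+15/16z) = 1 + z + 165/128z²
  Hence R(z) = 1 + z + 165/128z².

Need |R(x)|<1, x<0.
x=-0.85: |R|=1.0813
R=1: x+165/128x²=0 ⇒ x=−128/165=-0.7758; min R=1−1/(4·165/128)=0.8061>−1
Confirm numerically:
  x=-0.687: |R|=0.92140 <1
  x=-0.561: |R|=0.84470 <1
  x=-0.428: |R|=0.80814 <1
  x=-1.207: |R|=1.67097 >1
  x=-1.051: |R|=1.37290 >1
  x=-0.916: |R|=1.16560 >1
Stable set (-0.7758, 0).

(-0.7758,0); λ=-1 ⇒ h* = (128/165)/1 = 0.7758.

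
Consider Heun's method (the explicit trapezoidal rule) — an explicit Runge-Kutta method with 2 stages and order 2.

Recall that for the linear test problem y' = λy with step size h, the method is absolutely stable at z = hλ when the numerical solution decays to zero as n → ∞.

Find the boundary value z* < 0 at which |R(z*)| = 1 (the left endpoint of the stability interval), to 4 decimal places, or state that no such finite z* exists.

z* = -2.0000.

Set f=λy, z=hλ:
  order 2, 2-stage ⇒ R(z)=1+z+z^2/2
  (e.g. R(-0.98)=0.50020, |R|=0.50020)

Solve |R(x)|<1 on ℝ⁻.
x=-0.98: |R|=0.5002
|R(-1.08)|=0.5032 |R(-0.97)|=0.5005 |R(-0.88)|=0.5072
Bisect:
  x_lo=-2.5640 |R|=1.7230  x_hi=-0.0664 |R|=0.9358
  mid=-1.31521 |R|=0.54968 →hi
  mid=-1.93960 |R|=0.94142 →hi
  mid=-2.25179 |R|=1.28349 →lo
  mid=-2.09569 |R|=1.10027 →lo
  mid=-2.01764 |R|=1.01780 →lo
  mid=-1.97862 |R|=0.97885 →hi
  mid=-1.99813 |R|=0.99813 →hi
  ...
  [-2.00011,-1.99996] ⇒ x*=-2.0000
So |R|<1 on (-2.0000, 0).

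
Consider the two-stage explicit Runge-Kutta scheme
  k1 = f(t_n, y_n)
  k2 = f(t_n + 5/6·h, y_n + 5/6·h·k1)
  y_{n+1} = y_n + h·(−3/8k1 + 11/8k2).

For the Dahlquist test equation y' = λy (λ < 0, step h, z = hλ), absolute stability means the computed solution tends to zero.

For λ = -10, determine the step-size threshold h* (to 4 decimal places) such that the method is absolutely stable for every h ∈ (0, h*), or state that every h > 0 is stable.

(-0.8727,0); λ=-10 ⇒ h* = (48/55)/10 = 0.0873.

Set f=λy, z=hλ:
  k1=λy_n ⇒ h·k1=z·y_n;  k2=λ(1+5/6z)y_n ⇒ h·k2=z(1+5/6z)y_n
  y_{n+1}/y_n = 1 − 3/8z + 11/8z(1+5/6z) = 1 + z + 55/48z²
  Hence R(z) = 1 + z + 55/48z².

Boundary: |R(x)|=1, x<0.
x=-0.57: |R|=0.8023
R=1: x+55/48x²=0 ⇒ x=−48/55=-0.8727; min R=1−1/(4·55/48)=0.7818>−1
Confirm numerically:
  x=-0.728: |R|=0.87927 <1
  x=-0.726: |R|=0.87794 <1
  x=-0.494: |R|=0.78562 <1
  x=-1.320: |R|=1.67650 >1
  x=-1.093: |R|=1.27587 >1
  x=-1.071: |R|=1.24332 >1
So |R|<1 on (-0.8727, 0).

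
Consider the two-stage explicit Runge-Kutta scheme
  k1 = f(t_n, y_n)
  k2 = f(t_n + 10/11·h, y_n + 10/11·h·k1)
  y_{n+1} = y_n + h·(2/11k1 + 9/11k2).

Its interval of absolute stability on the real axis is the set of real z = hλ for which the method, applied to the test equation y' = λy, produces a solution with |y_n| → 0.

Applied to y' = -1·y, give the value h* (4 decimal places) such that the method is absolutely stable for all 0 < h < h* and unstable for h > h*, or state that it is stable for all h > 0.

(-1.3444,0); λ=-1 ⇒ h* = (121/90)/1 = 1.3444.

Test eqn y'=λy, z=hλ:
  k1=λy_n ⇒ h·k1=z·y_n;  k2=λ(1+10/11z)y_n ⇒ h·k2=z(1+10/11z)y_n
  y_{n+1}/y_n = 1 + 2/11z + 9/11z(1+10/11z) = 1 + z + 90/121z²
  so R(z) = 1 + z + 90/121z².

Need |R(x)|<1, x<0.
x=-1.17: |R|=0.8482
R=1: x+90/121x²=0 ⇒ x=−121/90=-1.3444; min R=1−1/(4·90/121)=0.6639>−1
Confirm numerically:
  x=-1.074: |R|=0.78396 <1
  x=-0.671: |R|=0.66389 <1
  x=-0.605: |R|=0.66725 <1
  x=-1.798: |R|=1.60656 >1
  x=-1.523: |R|=1.20227 >1
Stable set (-1.3444, 0).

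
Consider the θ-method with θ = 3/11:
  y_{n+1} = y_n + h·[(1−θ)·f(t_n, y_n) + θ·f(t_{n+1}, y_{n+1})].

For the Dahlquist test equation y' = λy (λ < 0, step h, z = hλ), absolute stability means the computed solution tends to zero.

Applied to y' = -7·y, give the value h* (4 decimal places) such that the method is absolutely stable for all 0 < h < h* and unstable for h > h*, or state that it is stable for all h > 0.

Test eqn y'=λy, z=hλ:
  y_{n+1} = y_n + z·[8/11·y_n + 3/11·y_{n+1}] ⇒ (1 − 3/11z)y_{n+1} = (1 + 8/11z)y_n
  so R(z) = (1 + 8/11z)/(1 − 3/11z).

Solve |R(x)|<1 on ℝ⁻.
x=-1.26: |R|=0.0622
R=−1: 1+8/11x = −1+3/11x ⇒ -5/11x=2 ⇒ x=2/(-5/11)=-4.4000
Confirm numerically:
  x=-2.617: |R|=0.52708 <1
  x=-2.364: |R|=0.43732 <1
  x=-1.868: |R|=0.23753 <1
  x=-4.667: |R|=1.05340 >1
  x=-4.645: |R|=1.04913 >1
  x=-4.499: |R|=1.02021 >1
So |R|<1 on (-4.4000, 0).

(-4.4000,0); λ=-7 ⇒ h* = (22/5)/7 = 0.6286.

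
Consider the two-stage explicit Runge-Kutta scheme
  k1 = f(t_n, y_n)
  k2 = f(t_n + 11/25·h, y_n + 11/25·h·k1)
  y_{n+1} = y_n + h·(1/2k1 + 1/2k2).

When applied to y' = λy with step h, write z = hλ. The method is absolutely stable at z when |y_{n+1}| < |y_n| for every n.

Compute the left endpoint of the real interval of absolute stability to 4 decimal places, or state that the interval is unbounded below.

On y'=λy, z=hλ:
  k1=λy_n ⇒ h·k1=z·y_n;  k2=λ(1+11/25z)y_n ⇒ h·k2=z(1+11/25z)y_n
  y_{n+1}/y_n = 1 + 1/2z + 1/2z(1+11/25z) = 1 + z + 11/50z²
  so R(z) = 1 + z + 11/50z².

Boundary: |R(x)|=1, x<0.
x=-0.46: |R|=0.5866
R=1: x+11/50x²=0 ⇒ x=−50/11=-4.5455; min R=1−1/(4·11/50)=-0.1364>−1
Confirm numerically:
  x=-4.362: |R|=0.82395 <1
  x=-3.810: |R|=0.38354 <1
  x=-2.764: |R|=0.08327 <1
  x=-4.703: |R|=1.16301 >1
  x=-4.598: |R|=1.05315 >1
Interval (-4.5455, 0).

z* = -4.5455.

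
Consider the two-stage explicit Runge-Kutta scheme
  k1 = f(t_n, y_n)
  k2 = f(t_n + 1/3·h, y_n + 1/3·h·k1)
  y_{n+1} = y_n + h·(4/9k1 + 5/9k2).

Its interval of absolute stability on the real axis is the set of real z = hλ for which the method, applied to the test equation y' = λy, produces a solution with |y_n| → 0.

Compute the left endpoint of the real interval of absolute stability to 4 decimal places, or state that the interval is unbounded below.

z* = -5.4000.

Set f=λy, z=hλ:
  k1=λy_n ⇒ h·k1=z·y_n;  k2=λ(1+1/3z)y_n ⇒ h·k2=z(1+1/3z)y_n
  y_{n+1}/y_n = 1 + 4/9z + 5/9z(1+1/3z) = 1 + z + 5/27z²
  ⇒ R(z) = 1 + z + 5/27z².

Solve |R(x)|<1 on ℝ⁻.
x=-0.98: |R|=0.1979
R=1: x+5/27x²=0 ⇒ x=−27/5=-5.4000; min R=1−1/(4·5/27)=-0.3500>−1
Confirm numerically:
  x=-4.592: |R|=0.31290 <1
  x=-4.162: |R|=0.04582 <1
  x=-3.663: |R|=0.17827 <1
  x=-5.991: |R|=1.65568 >1
  x=-5.710: |R|=1.32780 >1
  x=-5.641: |R|=1.25176 >1
So |R|<1 on (-5.4000, 0).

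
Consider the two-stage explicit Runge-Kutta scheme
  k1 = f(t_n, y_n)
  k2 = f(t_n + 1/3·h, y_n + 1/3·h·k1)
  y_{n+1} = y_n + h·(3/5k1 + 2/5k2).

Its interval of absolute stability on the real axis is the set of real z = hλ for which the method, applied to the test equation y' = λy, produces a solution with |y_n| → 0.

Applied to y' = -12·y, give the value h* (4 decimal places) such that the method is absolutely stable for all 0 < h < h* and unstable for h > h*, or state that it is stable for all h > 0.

With y'=λy (z=hλ):
  k1=λy_n ⇒ h·k1=z·y_n;  k2=λ(1+1/3z)y_n ⇒ h·k2=z(1+1/3z)y_n
  y_{n+1}/y_n = 1 + 3/5z + 2/5z(1+1/3z) = 1 + z + 2/15z²
  so R(z) = 1 + z + 2/15z².

Solve |R(x)|<1 on ℝ⁻.
x=-0.72: |R|=0.3491
R=1: x+2/15x²=0 ⇒ x=−15/2=-7.5000; min R=1−1/(4·2/15)=-0.8750>−1
Confirm numerically:
  x=-7.135: |R|=0.65276 <1
  x=-6.831: |R|=0.39067 <1
  x=-3.173: |R|=0.83061 <1
  x=-8.099: |R|=1.64684 >1
  x=-8.070: |R|=1.61332 >1
So |R|<1 on (-7.5000, 0).

(-7.5000,0); λ=-12 ⇒ h* = (15/2)/12 = 0.6250.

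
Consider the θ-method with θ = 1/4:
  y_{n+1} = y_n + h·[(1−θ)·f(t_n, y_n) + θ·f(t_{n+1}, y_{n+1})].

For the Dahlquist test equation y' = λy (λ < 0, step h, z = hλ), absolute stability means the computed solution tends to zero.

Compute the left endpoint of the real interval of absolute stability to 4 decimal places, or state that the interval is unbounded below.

z* = -4.0000.

On y'=λy, z=hλ:
  y_{n+1} = y_n + z·[3/4·y_n + 1/4·y_{n+1}] ⇒ (1 − 1/4z)y_{n+1} = (1 + 3/4z)y_n
  so R(z) = (1 + 3/4z)/(1 − 1/4z).

Need |R(x)|<1, x<0.
x=-1.34: |R|=0.0037
R=−1: 1+3/4x = −1+1/4x ⇒ -1/2x=2 ⇒ x=2/(-1/2)=-4.0000
Confirm numerically:
  x=-3.684: |R|=0.91775 <1
  x=-2.762: |R|=0.63384 <1
  x=-1.997: |R|=0.33200 <1
  x=-4.555: |R|=1.12975 >1
  x=-4.151: |R|=1.03705 >1
Interval (-4.0000, 0).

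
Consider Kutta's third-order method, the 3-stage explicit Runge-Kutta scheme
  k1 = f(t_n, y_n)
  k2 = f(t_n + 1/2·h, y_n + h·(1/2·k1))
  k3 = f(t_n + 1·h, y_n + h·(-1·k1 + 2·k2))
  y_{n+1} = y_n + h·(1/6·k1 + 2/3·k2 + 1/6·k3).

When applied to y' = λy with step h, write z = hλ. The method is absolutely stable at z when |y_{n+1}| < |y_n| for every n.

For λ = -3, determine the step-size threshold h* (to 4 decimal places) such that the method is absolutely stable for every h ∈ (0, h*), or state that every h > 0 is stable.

(-2.5127,0); λ=-3 ⇒ h* = 0.8376.

Test eqn y'=λy, z=hλ:
  order 3, 3-stage ⇒ R(z)=1+z+z^2/2+z^3/6
  (e.g. R(-1.02)=0.32333, |R|=0.32333)

Need |R(x)|<1, x<0.
x=-1.02: |R|=0.3233
|R(-2.76)|=1.4553 |R(-2.43)|=0.8690 |R(-1.36)|=0.1456
Bisect:
  x_lo=-3.1616 |R|=2.4308  x_hi=-0.1314 |R|=0.8768
  mid=-1.64651 |R|=0.03496 →hi
  mid=-2.40406 |R|=0.83001 →hi
  mid=-2.78283 |R|=1.50253 →lo
  mid=-2.59344 |R|=1.13769 →lo
  mid=-2.49875 |R|=0.97713 →hi
  mid=-2.54610 |R|=1.05568 →lo
  mid=-2.52242 |R|=1.01598 →lo
  mid=-2.51059 |R|=0.99645 →hi
  mid=-2.51650 |R|=1.00619 →lo
  mid=-2.51354 |R|=1.00131 →lo
  ...
  [-2.51280,-2.51262] ⇒ x*=-2.5127
So |R|<1 on (-2.5127, 0).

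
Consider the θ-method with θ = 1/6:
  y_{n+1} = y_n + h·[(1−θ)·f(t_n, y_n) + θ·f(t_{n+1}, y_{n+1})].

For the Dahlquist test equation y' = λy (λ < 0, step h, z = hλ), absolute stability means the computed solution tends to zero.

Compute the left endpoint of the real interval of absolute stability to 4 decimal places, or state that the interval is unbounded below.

left endpoint -3.0000.

Set f=λy, z=hλ:
  y_{n+1} = y_n + z·[5/6·y_n + 1/6·y_{n+1}] ⇒ (1 − 1/6z)y_{n+1} = (1 + 5/6z)y_n
  ⇒ R(z) = (1 + 5/6z)/(1 − 1/6z).

Find x<0 with |R(x)|<1.
x=-1.48: |R|=0.1872
R=−1: 1+5/6x = −1+1/6x ⇒ -2/3x=2 ⇒ x=2/(-2/3)=-3.0000
Confirm numerically:
  x=-2.294: |R|=0.65951 <1
  x=-1.232: |R|=0.02212 <1
  x=-1.210: |R|=0.00693 <1
  x=-3.406: |R|=1.17266 >1
  x=-3.256: |R|=1.11063 >1
Interval (-3.0000, 0).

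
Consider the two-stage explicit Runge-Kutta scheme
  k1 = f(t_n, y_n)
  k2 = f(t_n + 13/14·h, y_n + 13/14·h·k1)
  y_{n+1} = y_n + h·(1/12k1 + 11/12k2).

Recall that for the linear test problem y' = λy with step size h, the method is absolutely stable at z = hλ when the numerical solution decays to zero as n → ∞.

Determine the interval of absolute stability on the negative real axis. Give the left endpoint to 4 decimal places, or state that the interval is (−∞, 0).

(-1.1748, 0).

With y'=λy (z=hλ):
  k1=λy_n ⇒ h·k1=z·y_n;  k2=λ(1+13/14z)y_n ⇒ h·k2=z(1+13/14z)y_n
  y_{n+1}/y_n = 1 + 1/12z + 11/12z(1+13/14z) = 1 + z + 143/168z²
  ⇒ R(z) = 1 + z + 143/168z².

Boundary: |R(x)|=1, x<0.
x=-1.26: |R|=1.0914
R=1: x+143/168x²=0 ⇒ x=−168/143=-1.1748; min R=1−1/(4·143/168)=0.7063>−1
Confirm numerically:
  x=-1.119: |R|=0.94683 <1
  x=-1.049: |R|=0.88765 <1
  x=-0.895: |R|=0.78682 <1
  x=-1.333: |R|=1.17947 >1
  x=-1.276: |R|=1.10989 >1
  x=-1.224: |R|=1.05123 >1
So |R|<1 on (-1.1748, 0).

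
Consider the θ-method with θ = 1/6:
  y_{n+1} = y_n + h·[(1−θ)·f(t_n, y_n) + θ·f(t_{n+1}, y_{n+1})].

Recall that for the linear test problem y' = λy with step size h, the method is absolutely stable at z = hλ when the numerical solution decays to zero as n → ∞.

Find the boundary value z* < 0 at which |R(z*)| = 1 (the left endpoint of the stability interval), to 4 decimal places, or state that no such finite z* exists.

Test eqn y'=λy, z=hλ:
  y_{n+1} = y_n + z·[5/6·y_n + 1/6·y_{n+1}] ⇒ (1 − 1/6z)y_{n+1} = (1 + 5/6z)y_n
  R(z) = (1 + 5/6z)/(1 − 1/6z).

Find x<0 with |R(x)|<1.
x=-1.09: |R|=0.0776
R=−1: 1+5/6x = −1+1/6x ⇒ -2/3x=2 ⇒ x=2/(-2/3)=-3.0000
Confirm numerically:
  x=-2.215: |R|=0.61777 <1
  x=-2.198: |R|=0.60869 <1
  x=-2.090: |R|=0.55006 <1
  x=-1.782: |R|=0.37394 <1
  x=-3.509: |R|=1.21411 >1
  x=-3.394: |R|=1.16777 >1
  x=-3.212: |R|=1.09205 >1
So |R|<1 on (-3.0000, 0).

left endpoint -3.0000.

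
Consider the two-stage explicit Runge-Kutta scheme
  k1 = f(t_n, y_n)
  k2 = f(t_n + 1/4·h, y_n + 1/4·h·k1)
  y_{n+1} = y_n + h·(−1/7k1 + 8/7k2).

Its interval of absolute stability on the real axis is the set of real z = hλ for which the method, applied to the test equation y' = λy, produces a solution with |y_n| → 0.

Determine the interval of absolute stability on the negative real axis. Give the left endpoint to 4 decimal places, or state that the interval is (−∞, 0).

z∈(-3.5000,0).

With y'=λy (z=hλ):
  k1=λy_n ⇒ h·k1=z·y_n;  k2=λ(1+1/4z)y_n ⇒ h·k2=z(1+1/4z)y_n
  y_{n+1}/y_n = 1 − 1/7z + 8/7z(1+1/4z) = 1 + z + 2/7z²
  ⇒ R(z) = 1 + z + 2/7z².

Solve |R(x)|<1 on ℝ⁻.
x=-1.37: |R|=0.1663
R=1: x+2/7x²=0 ⇒ x=−7/2=-3.5000; min R=1−1/(4·2/7)=0.1250>−1
Confirm numerically:
  x=-2.347: |R|=0.22683 <1
  x=-1.941: |R|=0.13542 <1
  x=-1.640: |R|=0.12846 <1
  x=-3.829: |R|=1.35993 >1
  x=-3.730: |R|=1.24511 >1
Interval (-3.5000, 0).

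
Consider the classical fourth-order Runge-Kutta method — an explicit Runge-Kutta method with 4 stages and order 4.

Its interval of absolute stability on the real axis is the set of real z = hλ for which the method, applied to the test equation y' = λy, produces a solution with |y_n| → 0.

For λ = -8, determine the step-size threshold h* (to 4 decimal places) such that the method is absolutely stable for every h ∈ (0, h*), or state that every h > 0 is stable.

(-2.7853,0); λ=-8 ⇒ h* = 0.3482.

On y'=λy, z=hλ:
  order 4, 4-stage ⇒ R(z)=1+z+z^2/2+z^3/6+z^4/24
  (e.g. R(-1.36)=0.28810, |R|=0.28810)

Solve |R(x)|<1 on ℝ⁻.
x=-1.36: |R|=0.2881
|R(-2.75)|=0.9481 |R(-2.01)|=0.3367 |R(-1.72)|=0.2758
Bisect:
  x_lo=-3.2787 |R|=2.0369  x_hi=-0.1526 |R|=0.8584
  mid=-1.71565 |R|=0.27542 →hi
  mid=-2.49716 |R|=0.64566 →hi
  mid=-2.88791 |R|=1.16607 →lo
  mid=-2.69254 |R|=0.86892 →hi
  mid=-2.79022 |R|=1.00746 →lo
  mid=-2.74138 |R|=0.93579 →hi
  mid=-2.76580 |R|=0.97101 →hi
  mid=-2.77801 |R|=0.98908 →hi
  mid=-2.78412 |R|=0.99823 →hi
  ...
  [-2.78545,-2.78526] ⇒ x*=-2.7853
Stable set (-2.7853, 0).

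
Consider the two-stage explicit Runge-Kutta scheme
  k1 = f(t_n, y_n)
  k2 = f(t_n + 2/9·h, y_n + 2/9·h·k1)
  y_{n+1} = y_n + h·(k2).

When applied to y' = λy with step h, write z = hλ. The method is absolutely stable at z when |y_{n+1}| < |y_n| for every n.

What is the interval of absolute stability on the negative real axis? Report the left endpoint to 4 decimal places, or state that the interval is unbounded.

With y'=λy (z=hλ):
  k1=λy_n ⇒ h·k1=z·y_n;  k2=λ(1+2/9z)y_n ⇒ h·k2=z(1+2/9z)y_n
  y_{n+1}/y_n = 1 + z(1+2/9z) = 1 + z + 2/9z²
  Hence R(z) = 1 + z + 2/9z².

Solve |R(x)|<1 on ℝ⁻.
x=-0.69: |R|=0.4158
R=1: x+2/9x²=0 ⇒ x=−9/2=-4.5000; min R=1−1/(4·2/9)=-0.1250>−1
Confirm numerically:
  x=-4.290: |R|=0.79980 <1
  x=-4.254: |R|=0.76745 <1
  x=-3.484: |R|=0.21339 <1
  x=-4.874: |R|=1.40508 >1
  x=-4.849: |R|=1.37607 >1
  x=-4.753: |R|=1.26722 >1
Interval (-4.5000, 0).

(-4.5000, 0).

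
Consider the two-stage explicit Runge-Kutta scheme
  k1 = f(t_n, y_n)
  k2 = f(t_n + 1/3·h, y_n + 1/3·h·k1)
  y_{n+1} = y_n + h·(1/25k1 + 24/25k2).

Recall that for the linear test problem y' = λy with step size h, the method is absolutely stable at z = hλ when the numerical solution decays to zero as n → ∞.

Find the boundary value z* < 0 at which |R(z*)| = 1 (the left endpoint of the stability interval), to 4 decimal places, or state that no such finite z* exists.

Set f=λy, z=hλ:
  k1=λy_n ⇒ h·k1=z·y_n;  k2=λ(1+1/3z)y_n ⇒ h·k2=z(1+1/3z)y_n
  y_{n+1}/y_n = 1 + 1/25z + 24/25z(1+1/3z) = 1 + z + 8/25z²
  R(z) = 1 + z + 8/25z².

Boundary: |R(x)|=1, x<0.
x=-0.93: |R|=0.3468
R=1: x+8/25x²=0 ⇒ x=−25/8=-3.1250; min R=1−1/(4·8/25)=0.2188>−1
Confirm numerically:
  x=-2.426: |R|=0.45735 <1
  x=-1.754: |R|=0.23049 <1
  x=-1.565: |R|=0.21875 <1
  x=-3.548: |R|=1.48026 >1
  x=-3.533: |R|=1.46127 >1
  x=-3.158: |R|=1.03335 >1
Interval (-3.1250, 0).

left endpoint -3.1250.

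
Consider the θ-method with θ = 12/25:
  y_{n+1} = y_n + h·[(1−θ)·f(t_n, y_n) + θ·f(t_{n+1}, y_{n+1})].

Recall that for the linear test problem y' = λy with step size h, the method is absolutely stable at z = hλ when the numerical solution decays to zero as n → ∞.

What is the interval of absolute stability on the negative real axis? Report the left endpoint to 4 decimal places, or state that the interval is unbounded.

z∈(-50.0000,0).

With y'=λy (z=hλ):
  y_{n+1} = y_n + z·[13/25·y_n + 12/25·y_{n+1}] ⇒ (1 − 12/25z)y_{n+1} = (1 + 13/25z)y_n
  Hence R(z) = (1 + 13/25z)/(1 − 12/25z).

Solve |R(x)|<1 on ℝ⁻.
x=-0.45: |R|=0.6299
R=−1: 1+13/25x = −1+12/25x ⇒ -1/25x=2 ⇒ x=2/(-1/25)=-50.0000
Confirm numerically:
  x=-38.220: |R|=0.97564 <1
  x=-33.561: |R|=0.96157 <1
  x=-30.750: |R|=0.95114 <1
  x=-20.333: |R|=0.88971 <1
  x=-50.445: |R|=1.00071 >1
  x=-50.323: |R|=1.00051 >1
Stable set (-50.0000, 0).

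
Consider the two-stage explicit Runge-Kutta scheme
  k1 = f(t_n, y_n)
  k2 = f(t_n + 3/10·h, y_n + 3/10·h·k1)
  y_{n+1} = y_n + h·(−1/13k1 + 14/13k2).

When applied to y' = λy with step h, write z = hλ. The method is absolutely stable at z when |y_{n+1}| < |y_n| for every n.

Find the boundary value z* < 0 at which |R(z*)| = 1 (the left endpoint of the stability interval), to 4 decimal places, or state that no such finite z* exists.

left endpoint -3.0952.

With y'=λy (z=hλ):
  k1=λy_n ⇒ h·k1=z·y_n;  k2=λ(1+3/10z)y_n ⇒ h·k2=z(1+3/10z)y_n
  y_{n+1}/y_n = 1 − 1/13z + 14/13z(1+3/10z) = 1 + z + 21/65z²
  Hence R(z) = 1 + z + 21/65z².

Need |R(x)|<1, x<0.
x=-0.67: |R|=0.4750
R=1: x+21/65x²=0 ⇒ x=−65/21=-3.0952; min R=1−1/(4·21/65)=0.2262>−1
Confirm numerically:
  x=-2.910: |R|=0.82585 <1
  x=-2.766: |R|=0.70578 <1
  x=-2.067: |R|=0.31334 <1
  x=-3.615: |R|=1.60704 >1
  x=-3.300: |R|=1.21831 >1
Stable set (-3.0952, 0).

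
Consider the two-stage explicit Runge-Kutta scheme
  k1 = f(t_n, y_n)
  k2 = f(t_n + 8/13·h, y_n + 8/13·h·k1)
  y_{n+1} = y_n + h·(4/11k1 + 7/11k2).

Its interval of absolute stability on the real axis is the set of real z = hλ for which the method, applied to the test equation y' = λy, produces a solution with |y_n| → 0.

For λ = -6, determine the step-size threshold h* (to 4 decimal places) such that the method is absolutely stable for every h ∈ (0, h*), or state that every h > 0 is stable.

Test eqn y'=λy, z=hλ:
  k1=λy_n ⇒ h·k1=z·y_n;  k2=λ(1+8/13z)y_n ⇒ h·k2=z(1+8/13z)y_n
  y_{n+1}/y_n = 1 + 4/11z + 7/11z(1+8/13z) = 1 + z + 56/143z²
  Hence R(z) = 1 + z + 56/143z².

Need |R(x)|<1, x<0.
x=-1.58: |R|=0.3976
R=1: x+56/143x²=0 ⇒ x=−143/56=-2.5536; min R=1−1/(4·56/143)=0.3616>−1
Confirm numerically:
  x=-2.020: |R|=0.57792 <1
  x=-1.452: |R|=0.37363 <1
  x=-1.101: |R|=0.37371 <1
  x=-3.143: |R|=1.72548 >1
  x=-2.897: |R|=1.38962 >1
  x=-2.682: |R|=1.13489 >1
Stable set (-2.5536, 0).

(-2.5536,0); λ=-6 ⇒ h* = (143/56)/6 = 0.4256.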